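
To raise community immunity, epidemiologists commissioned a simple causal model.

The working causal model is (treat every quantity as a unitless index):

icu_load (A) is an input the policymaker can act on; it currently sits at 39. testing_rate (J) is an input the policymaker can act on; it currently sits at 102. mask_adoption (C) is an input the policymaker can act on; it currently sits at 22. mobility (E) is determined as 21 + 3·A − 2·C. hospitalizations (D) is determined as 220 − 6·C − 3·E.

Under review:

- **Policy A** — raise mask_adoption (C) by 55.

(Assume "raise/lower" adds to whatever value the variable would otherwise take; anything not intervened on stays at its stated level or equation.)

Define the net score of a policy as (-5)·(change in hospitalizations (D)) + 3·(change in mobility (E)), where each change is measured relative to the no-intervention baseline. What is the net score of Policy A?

-330

Baseline:
  A = 39
  C = 22
  E = 21 + 3·39 − 2·22 = 94
  D = 220 − 6·22 − 3·94 = -194
Policy A (C + 55):
  A = 39
  C = 22 + 55 = 77
  E = 21 + 3·39 − 2·77 = -16
  D = 220 − 6·77 − 3·(-16) = -194
ΔD = -194 − (-194) = 0; ΔE = -16 − 94 = -110
Score = (-5)·0 + 3·(-110) = -330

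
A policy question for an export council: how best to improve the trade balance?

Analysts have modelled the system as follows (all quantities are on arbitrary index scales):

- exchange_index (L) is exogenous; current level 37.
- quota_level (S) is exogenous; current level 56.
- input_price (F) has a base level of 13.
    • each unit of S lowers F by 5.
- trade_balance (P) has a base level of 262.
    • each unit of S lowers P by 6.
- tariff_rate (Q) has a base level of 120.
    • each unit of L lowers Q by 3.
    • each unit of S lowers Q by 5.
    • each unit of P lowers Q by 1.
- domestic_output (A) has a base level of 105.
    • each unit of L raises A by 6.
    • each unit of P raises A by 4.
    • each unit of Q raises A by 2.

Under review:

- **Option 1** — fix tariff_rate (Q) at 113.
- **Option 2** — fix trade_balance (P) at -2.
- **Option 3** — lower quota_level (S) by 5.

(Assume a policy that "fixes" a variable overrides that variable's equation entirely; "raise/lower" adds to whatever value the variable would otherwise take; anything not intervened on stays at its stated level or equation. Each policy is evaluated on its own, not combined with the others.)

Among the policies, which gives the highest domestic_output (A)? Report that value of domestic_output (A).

257

Option 1 (Q := 113):
  L = 37
  S = 56
  P = 262 − 6·56 = -74
  Q = 113
  A = 105 + 6·37 + 4·(-74) + 2·113 = 257
Option 2 (P := -2):
  L = 37
  S = 56
  P = -2
  Q = 120 − 3·37 − 5·56 − (-2) = -269
  A = 105 + 6·37 + 4·(-2) + 2·(-269) = -219
Option 3 (S − 5):
  L = 37
  S = 56 − 5 = 51
  P = 262 − 6·51 = -44
  Q = 120 − 3·37 − 5·51 − (-44) = -202
  A = 105 + 6·37 + 4·(-44) + 2·(-202) = -253
Comparing — Option 1: A=257, Option 2: A=-219, Option 3: A=-253. Highest is 257 (Option 1).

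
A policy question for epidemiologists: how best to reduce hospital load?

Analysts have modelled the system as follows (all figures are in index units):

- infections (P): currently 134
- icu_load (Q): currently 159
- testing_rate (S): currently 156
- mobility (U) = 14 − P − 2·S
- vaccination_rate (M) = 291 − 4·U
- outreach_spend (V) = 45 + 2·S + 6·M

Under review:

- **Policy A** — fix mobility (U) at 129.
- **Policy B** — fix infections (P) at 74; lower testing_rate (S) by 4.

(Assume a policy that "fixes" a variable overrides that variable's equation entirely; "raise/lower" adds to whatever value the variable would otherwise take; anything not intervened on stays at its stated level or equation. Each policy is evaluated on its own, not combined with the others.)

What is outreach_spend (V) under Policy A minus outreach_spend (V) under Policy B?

-11824

Policy A (U := 129):
  P = 134
  S = 156
  U = 129
  M = 291 − 4·129 = -225
  V = 45 + 2·156 + 6·(-225) = -993
Policy B (P := 74, S − 4):
  P = 74
  S = 156 − 4 = 152
  U = 14 − 74 − 2·152 = -364
  M = 291 − 4·(-364) = 1747
  V = 45 + 2·152 + 6·1747 = 10831
V: -993 − 10831 = -11824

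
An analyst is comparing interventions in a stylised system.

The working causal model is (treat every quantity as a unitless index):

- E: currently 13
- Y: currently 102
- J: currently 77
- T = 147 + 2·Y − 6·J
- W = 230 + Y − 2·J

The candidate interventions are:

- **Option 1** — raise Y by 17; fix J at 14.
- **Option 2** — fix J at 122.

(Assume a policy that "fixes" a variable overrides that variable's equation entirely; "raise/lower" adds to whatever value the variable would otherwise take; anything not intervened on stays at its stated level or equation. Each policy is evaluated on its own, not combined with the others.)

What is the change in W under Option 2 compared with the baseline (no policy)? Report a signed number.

-90

Baseline:
  Y = 102
  J = 77
  W = 230 + 102 − 2·77 = 178
Option 2 (J := 122):
  Y = 102
  J = 122
  W = 230 + 102 − 2·122 = 88
Change in W: 88 − 178 = -90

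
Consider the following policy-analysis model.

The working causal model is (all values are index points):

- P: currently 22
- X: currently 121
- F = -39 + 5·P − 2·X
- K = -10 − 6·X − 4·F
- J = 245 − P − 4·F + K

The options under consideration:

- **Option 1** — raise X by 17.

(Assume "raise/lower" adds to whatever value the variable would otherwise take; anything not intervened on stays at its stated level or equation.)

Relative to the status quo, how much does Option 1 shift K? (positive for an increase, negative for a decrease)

34

Baseline:
  P = 22
  X = 121
  F = -39 + 5·22 − 2·121 = -171
  K = -10 − 6·121 − 4·(-171) = -52
Option 1 (X + 17):
  P = 22
  X = 121 + 17 = 138
  F = -39 + 5·22 − 2·138 = -205
  K = -10 − 6·138 − 4·(-205) = -18
Change in K: -18 − (-52) = 34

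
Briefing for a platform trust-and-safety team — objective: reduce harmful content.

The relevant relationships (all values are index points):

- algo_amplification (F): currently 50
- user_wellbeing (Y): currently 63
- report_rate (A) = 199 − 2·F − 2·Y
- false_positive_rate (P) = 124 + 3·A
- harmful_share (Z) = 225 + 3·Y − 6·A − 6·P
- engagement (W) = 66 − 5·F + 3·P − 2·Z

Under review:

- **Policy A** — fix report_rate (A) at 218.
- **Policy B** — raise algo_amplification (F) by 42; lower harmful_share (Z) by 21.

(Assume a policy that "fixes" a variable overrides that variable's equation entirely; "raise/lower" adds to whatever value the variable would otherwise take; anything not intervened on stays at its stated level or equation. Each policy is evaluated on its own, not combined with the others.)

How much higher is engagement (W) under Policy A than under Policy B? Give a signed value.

18921

Policy A (A := 218):
  F = 50
  Y = 63
  A = 218
  P = 124 + 3·218 = 778
  Z = 225 + 3·63 − 6·218 − 6·778 = -5562
  W = 66 − 5·50 + 3·778 − 2·(-5562) = 13274
Policy B (F + 42, Z − 21):
  F = 50 + 42 = 92
  Y = 63
  A = 199 − 2·92 − 2·63 = -111
  P = 124 + 3·(-111) = -209
  Z = 225 + 3·63 − 6·(-111) − 6·(-209) (−21 from intervention) = 2313
  W = 66 − 5·92 + 3·(-209) − 2·2313 = -5647
W: 13274 − (-5647) = 18921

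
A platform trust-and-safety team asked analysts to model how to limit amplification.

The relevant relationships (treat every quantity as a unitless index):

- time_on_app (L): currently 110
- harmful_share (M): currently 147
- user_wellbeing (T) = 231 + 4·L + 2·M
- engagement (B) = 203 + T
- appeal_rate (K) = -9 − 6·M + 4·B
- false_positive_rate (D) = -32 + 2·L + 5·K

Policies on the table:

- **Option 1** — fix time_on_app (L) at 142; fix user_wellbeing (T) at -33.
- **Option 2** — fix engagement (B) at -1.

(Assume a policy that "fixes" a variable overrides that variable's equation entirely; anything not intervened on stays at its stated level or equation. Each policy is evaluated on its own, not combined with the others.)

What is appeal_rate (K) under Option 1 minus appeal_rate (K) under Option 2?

684

Option 1 (L := 142, T := -33):
  L = 142
  M = 147
  T = -33
  B = 203 + (-33) = 170
  K = -9 − 6·147 + 4·170 = -211
Option 2 (B := -1):
  L = 110
  M = 147
  T = 231 + 4·110 + 2·147 = 965
  B = -1
  K = -9 − 6·147 + 4·(-1) = -895
K: -211 − (-895) = 684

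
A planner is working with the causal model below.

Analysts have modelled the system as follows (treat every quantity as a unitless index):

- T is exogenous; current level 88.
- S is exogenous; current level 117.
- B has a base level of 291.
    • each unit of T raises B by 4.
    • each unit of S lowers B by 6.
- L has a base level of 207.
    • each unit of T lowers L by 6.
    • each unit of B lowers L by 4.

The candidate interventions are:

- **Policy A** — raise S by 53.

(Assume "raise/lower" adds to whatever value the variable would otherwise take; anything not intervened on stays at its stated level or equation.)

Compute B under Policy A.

-377

Policy A (S + 53):
  T = 88
  S = 117 + 53 = 170
  B = 291 + 4·88 − 6·170 = -377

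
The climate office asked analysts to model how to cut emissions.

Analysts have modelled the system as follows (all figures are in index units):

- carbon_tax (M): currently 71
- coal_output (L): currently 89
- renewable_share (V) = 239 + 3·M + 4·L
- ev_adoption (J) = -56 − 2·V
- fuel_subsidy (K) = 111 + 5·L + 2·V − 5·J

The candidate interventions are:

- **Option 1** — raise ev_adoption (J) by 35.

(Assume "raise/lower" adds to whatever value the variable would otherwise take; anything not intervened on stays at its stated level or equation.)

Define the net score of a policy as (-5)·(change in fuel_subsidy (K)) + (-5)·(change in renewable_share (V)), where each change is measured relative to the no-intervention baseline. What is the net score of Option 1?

875

Baseline:
  M = 71
  L = 89
  V = 239 + 3·71 + 4·89 = 808
  J = -56 − 2·808 = -1672
  K = 111 + 5·89 + 2·808 − 5·(-1672) = 10532
Option 1 (J + 35):
  M = 71
  L = 89
  V = 239 + 3·71 + 4·89 = 808
  J = -56 − 2·808 (+35 from intervention) = -1637
  K = 111 + 5·89 + 2·808 − 5·(-1637) = 10357
ΔK = 10357 − 10532 = -175; ΔV = 808 − 808 = 0
Score = (-5)·(-175) + (-5)·0 = 875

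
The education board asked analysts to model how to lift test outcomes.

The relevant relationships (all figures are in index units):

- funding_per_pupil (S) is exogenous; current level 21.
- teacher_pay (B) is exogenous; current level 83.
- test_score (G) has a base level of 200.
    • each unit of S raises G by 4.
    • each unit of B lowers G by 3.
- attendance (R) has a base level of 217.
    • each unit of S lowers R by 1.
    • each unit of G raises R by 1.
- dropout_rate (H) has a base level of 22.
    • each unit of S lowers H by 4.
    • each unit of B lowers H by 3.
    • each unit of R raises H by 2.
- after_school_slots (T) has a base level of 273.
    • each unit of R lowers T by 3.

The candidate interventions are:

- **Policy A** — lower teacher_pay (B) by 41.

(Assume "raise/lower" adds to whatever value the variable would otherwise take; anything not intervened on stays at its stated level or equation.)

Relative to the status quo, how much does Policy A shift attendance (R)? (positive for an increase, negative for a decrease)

Baseline:
  S = 21
  B = 83
  G = 200 + 4·21 − 3·83 = 35
  R = 217 − 21 + 35 = 231
Policy A (B − 41):
  S = 21
  B = 83 − 41 = 42
  G = 200 + 4·21 − 3·42 = 158
  R = 217 − 21 + 158 = 354
Change in R: 354 − 231 = 123

123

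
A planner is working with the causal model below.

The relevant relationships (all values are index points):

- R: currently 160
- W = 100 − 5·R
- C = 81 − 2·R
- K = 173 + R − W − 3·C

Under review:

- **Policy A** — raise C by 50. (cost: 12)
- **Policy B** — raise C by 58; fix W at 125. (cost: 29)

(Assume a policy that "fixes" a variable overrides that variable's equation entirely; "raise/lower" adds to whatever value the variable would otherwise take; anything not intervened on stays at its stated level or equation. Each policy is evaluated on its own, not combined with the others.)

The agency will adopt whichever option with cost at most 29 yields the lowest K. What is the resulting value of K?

Policy A (C + 50):
  R = 160
  W = 100 − 5·160 = -700
  C = 81 − 2·160 (+50 from intervention) = -189
  K = 173 + 160 − (-700) − 3·(-189) = 1600
Policy B (C + 58, W := 125):
  R = 160
  W = 125
  C = 81 − 2·160 (+58 from intervention) = -181
  K = 173 + 160 − 125 − 3·(-181) = 751
Comparing — Policy A: K=1600, Policy B: K=751. Lowest is 751 (Policy B).

751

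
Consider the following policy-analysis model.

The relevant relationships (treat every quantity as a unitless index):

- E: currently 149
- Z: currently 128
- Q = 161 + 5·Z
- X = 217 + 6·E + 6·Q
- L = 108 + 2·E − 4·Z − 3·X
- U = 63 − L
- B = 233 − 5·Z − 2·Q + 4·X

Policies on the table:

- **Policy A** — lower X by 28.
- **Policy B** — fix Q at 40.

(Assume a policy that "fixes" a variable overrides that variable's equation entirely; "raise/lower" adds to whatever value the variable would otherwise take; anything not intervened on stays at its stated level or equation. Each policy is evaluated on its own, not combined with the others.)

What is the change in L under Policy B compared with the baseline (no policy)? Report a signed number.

Baseline:
  E = 149
  Z = 128
  Q = 161 + 5·128 = 801
  X = 217 + 6·149 + 6·801 = 5917
  L = 108 + 2·149 − 4·128 − 3·5917 = -17857
Policy B (Q := 40):
  E = 149
  Z = 128
  Q = 40
  X = 217 + 6·149 + 6·40 = 1351
  L = 108 + 2·149 − 4·128 − 3·1351 = -4159
Change in L: -4159 − (-17857) = 13698

13698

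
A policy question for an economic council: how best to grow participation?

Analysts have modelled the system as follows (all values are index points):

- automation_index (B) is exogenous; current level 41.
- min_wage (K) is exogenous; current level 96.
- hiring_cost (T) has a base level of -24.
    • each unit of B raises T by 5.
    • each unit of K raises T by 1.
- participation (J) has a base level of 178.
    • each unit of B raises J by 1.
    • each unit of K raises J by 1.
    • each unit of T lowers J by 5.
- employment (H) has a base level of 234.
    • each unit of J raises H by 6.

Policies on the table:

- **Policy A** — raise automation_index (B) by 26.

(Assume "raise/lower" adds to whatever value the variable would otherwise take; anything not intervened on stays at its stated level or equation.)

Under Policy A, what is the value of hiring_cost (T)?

Policy A (B + 26):
  B = 41 + 26 = 67
  K = 96
  T = -24 + 5·67 + 96 = 407

407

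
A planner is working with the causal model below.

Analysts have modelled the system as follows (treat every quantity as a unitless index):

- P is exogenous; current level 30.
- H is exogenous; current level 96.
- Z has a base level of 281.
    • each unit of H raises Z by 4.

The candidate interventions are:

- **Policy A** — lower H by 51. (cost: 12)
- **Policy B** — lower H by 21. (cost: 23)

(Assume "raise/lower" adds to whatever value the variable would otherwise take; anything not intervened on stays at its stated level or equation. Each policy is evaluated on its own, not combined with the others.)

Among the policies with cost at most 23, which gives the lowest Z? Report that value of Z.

Policy A (H − 51):
  H = 96 − 51 = 45
  Z = 281 + 4·45 = 461
Policy B (H − 21):
  H = 96 − 21 = 75
  Z = 281 + 4·75 = 581
Comparing — Policy A: Z=461, Policy B: Z=581. Lowest is 461 (Policy A).

461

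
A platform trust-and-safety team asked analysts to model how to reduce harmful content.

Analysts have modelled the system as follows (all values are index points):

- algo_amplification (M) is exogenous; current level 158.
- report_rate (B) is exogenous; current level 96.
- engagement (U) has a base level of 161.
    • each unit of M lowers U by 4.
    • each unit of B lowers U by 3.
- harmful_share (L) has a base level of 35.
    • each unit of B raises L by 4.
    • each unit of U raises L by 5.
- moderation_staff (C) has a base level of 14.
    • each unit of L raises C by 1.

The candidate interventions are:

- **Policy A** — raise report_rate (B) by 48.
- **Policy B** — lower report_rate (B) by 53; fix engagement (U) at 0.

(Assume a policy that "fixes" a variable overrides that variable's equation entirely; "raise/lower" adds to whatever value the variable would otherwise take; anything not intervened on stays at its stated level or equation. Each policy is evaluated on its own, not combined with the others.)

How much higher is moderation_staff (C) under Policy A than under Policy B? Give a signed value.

-4111

Policy A (B + 48):
  M = 158
  B = 96 + 48 = 144
  U = 161 − 4·158 − 3·144 = -903
  L = 35 + 4·144 + 5·(-903) = -3904
  C = 14 + (-3904) = -3890
Policy B (B − 53, U := 0):
  M = 158
  B = 96 − 53 = 43
  U = 0
  L = 35 + 4·43 + 5·0 = 207
  C = 14 + 207 = 221
C: -3890 − 221 = -4111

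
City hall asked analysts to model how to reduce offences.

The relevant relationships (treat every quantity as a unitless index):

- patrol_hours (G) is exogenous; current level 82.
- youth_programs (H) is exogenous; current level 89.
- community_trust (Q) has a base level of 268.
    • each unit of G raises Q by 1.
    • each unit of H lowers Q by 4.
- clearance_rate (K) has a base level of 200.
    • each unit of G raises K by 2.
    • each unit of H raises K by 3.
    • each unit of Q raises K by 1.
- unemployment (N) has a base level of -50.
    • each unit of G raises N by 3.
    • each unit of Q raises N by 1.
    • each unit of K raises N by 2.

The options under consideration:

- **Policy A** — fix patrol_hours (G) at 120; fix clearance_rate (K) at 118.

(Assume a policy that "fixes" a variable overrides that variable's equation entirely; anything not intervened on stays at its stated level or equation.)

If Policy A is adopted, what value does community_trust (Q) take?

Policy A (G := 120, K := 118):
  G = 120
  H = 89
  Q = 268 + 120 − 4·89 = 32

32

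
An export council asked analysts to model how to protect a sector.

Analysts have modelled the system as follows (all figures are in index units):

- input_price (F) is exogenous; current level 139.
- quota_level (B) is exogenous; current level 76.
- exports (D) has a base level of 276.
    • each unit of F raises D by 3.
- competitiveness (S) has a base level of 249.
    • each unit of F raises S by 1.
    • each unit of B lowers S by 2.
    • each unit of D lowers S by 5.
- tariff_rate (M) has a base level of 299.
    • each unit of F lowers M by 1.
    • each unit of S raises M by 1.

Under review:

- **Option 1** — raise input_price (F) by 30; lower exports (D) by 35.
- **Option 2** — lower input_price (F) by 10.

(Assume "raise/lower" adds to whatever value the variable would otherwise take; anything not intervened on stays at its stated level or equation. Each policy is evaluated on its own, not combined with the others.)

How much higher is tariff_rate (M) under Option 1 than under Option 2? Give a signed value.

Option 1 (F + 30, D − 35):
  F = 139 + 30 = 169
  B = 76
  D = 276 + 3·169 (−35 from intervention) = 748
  S = 249 + 169 − 2·76 − 5·748 = -3474
  M = 299 − 169 + (-3474) = -3344
Option 2 (F − 10):
  F = 139 − 10 = 129
  B = 76
  D = 276 + 3·129 = 663
  S = 249 + 129 − 2·76 − 5·663 = -3089
  M = 299 − 129 + (-3089) = -2919
M: -3344 − (-2919) = -425

-425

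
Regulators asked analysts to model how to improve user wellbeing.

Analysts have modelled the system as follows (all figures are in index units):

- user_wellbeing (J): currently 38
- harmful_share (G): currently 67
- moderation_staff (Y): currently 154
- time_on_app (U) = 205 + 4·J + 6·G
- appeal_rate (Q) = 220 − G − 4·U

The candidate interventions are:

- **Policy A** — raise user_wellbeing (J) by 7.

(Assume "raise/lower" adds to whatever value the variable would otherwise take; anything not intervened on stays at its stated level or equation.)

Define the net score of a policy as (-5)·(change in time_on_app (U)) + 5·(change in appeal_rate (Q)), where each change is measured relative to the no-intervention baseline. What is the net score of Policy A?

Baseline:
  J = 38
  G = 67
  U = 205 + 4·38 + 6·67 = 759
  Q = 220 − 67 − 4·759 = -2883
Policy A (J + 7):
  J = 38 + 7 = 45
  G = 67
  U = 205 + 4·45 + 6·67 = 787
  Q = 220 − 67 − 4·787 = -2995
ΔU = 787 − 759 = 28; ΔQ = -2995 − (-2883) = -112
Score = (-5)·28 + 5·(-112) = -700

-700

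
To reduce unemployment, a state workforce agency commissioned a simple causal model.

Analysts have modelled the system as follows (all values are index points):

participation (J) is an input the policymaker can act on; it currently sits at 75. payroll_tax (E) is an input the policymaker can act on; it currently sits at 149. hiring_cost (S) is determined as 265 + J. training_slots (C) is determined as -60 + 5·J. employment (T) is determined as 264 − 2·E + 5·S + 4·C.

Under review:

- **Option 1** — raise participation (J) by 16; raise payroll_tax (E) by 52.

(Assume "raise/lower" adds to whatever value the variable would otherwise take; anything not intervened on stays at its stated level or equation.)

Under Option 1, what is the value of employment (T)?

Option 1 (J + 16, E + 52):
  J = 75 + 16 = 91
  E = 149 + 52 = 201
  S = 265 + 91 = 356
  C = -60 + 5·91 = 395
  T = 264 − 2·201 + 5·356 + 4·395 = 3222

3222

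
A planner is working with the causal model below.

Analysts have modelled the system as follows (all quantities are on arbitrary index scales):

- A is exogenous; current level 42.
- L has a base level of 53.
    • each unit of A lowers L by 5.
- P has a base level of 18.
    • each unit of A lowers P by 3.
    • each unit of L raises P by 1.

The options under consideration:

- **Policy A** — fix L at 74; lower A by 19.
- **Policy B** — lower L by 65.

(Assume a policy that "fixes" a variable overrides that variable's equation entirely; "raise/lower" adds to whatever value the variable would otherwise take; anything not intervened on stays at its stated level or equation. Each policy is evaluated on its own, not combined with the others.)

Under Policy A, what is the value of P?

23

Policy A (L := 74, A − 19):
  A = 42 − 19 = 23
  L = 74
  P = 18 − 3·23 + 74 = 23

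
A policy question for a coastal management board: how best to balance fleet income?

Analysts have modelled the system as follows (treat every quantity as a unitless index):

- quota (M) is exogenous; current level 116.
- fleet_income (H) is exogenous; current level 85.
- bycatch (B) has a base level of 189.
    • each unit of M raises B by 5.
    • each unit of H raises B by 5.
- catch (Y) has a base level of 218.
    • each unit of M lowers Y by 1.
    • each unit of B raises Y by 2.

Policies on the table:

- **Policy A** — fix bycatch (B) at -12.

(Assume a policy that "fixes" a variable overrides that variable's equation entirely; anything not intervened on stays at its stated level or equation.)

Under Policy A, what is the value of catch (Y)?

78

Policy A (B := -12):
  M = 116
  H = 85
  B = -12
  Y = 218 − 116 + 2·(-12) = 78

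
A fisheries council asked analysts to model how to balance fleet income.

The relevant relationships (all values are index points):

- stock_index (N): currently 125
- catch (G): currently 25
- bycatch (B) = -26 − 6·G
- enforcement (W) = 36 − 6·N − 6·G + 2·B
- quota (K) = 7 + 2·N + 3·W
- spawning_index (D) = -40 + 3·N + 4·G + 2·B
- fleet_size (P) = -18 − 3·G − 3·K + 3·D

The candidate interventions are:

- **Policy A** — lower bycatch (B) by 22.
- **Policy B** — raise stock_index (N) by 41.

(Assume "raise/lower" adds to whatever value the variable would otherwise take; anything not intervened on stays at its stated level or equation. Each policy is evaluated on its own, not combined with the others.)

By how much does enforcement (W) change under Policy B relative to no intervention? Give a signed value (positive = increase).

-246

Baseline:
  N = 125
  G = 25
  B = -26 − 6·25 = -176
  W = 36 − 6·125 − 6·25 + 2·(-176) = -1216
Policy B (N + 41):
  N = 125 + 41 = 166
  G = 25
  B = -26 − 6·25 = -176
  W = 36 − 6·166 − 6·25 + 2·(-176) = -1462
Change in W: -1462 − (-1216) = -246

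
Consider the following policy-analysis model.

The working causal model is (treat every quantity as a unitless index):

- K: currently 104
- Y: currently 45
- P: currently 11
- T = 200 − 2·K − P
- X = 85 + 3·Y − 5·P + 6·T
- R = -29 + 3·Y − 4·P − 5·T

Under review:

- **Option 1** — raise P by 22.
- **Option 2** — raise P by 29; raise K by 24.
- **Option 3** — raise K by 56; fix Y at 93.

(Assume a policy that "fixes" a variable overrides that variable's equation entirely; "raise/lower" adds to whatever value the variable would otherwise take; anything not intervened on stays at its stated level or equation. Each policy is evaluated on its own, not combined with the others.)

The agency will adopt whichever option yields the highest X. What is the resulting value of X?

Option 1 (P + 22):
  K = 104
  Y = 45
  P = 11 + 22 = 33
  T = 200 − 2·104 − 33 = -41
  X = 85 + 3·45 − 5·33 + 6·(-41) = -191
Option 2 (P + 29, K + 24):
  K = 104 + 24 = 128
  Y = 45
  P = 11 + 29 = 40
  T = 200 − 2·128 − 40 = -96
  X = 85 + 3·45 − 5·40 + 6·(-96) = -556
Option 3 (K + 56, Y := 93):
  K = 104 + 56 = 160
  Y = 93
  P = 11
  T = 200 − 2·160 − 11 = -131
  X = 85 + 3·93 − 5·11 + 6·(-131) = -477
Comparing — Option 1: X=-191, Option 2: X=-556, Option 3: X=-477. Highest is -191 (Option 1).

-191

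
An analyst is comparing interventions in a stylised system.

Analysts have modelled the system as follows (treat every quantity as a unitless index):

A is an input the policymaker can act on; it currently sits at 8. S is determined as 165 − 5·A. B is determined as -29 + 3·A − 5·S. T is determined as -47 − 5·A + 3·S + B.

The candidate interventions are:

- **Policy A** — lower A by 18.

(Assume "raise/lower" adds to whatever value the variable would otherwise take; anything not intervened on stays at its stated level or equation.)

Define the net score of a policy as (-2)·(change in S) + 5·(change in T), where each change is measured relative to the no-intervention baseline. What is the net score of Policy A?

-900

Baseline:
  A = 8
  S = 165 − 5·8 = 125
  B = -29 + 3·8 − 5·125 = -630
  T = -47 − 5·8 + 3·125 + (-630) = -342
Policy A (A − 18):
  A = 8 − 18 = -10
  S = 165 − 5·(-10) = 215
  B = -29 + 3·(-10) − 5·215 = -1134
  T = -47 − 5·(-10) + 3·215 + (-1134) = -486
ΔS = 215 − 125 = 90; ΔT = -486 − (-342) = -144
Score = (-2)·90 + 5·(-144) = -900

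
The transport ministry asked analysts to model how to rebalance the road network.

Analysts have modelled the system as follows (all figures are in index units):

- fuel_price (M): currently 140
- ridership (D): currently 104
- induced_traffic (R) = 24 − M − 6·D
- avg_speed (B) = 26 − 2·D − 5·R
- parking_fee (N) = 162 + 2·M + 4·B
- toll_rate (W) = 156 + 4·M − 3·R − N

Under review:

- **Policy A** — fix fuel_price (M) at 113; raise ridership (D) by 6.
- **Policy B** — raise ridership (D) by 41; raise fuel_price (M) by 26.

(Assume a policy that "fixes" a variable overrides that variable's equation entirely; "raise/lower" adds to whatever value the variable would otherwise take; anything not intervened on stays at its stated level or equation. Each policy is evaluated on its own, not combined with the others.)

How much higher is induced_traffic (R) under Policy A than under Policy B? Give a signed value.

263

Policy A (M := 113, D + 6):
  M = 113
  D = 104 + 6 = 110
  R = 24 − 113 − 6·110 = -749
Policy B (D + 41, M + 26):
  M = 140 + 26 = 166
  D = 104 + 41 = 145
  R = 24 − 166 − 6·145 = -1012
R: -749 − (-1012) = 263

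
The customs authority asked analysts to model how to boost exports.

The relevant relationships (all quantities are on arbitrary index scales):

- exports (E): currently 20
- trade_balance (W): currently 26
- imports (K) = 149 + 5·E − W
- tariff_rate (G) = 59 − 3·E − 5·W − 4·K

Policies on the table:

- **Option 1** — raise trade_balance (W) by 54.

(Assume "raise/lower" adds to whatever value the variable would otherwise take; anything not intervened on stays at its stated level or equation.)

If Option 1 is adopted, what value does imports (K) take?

169

Option 1 (W + 54):
  E = 20
  W = 26 + 54 = 80
  K = 149 + 5·20 − 80 = 169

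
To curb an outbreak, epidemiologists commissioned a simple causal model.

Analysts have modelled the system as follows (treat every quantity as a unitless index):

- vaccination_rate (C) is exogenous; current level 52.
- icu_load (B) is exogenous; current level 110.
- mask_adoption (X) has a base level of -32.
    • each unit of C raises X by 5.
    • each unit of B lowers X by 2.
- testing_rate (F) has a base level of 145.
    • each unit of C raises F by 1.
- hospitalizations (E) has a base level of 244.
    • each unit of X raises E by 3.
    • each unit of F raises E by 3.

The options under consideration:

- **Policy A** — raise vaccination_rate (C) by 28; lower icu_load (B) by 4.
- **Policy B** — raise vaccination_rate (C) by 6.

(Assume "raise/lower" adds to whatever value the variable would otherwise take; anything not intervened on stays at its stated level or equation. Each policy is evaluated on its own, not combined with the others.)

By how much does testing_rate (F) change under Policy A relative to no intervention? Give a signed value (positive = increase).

Baseline:
  C = 52
  F = 145 + 52 = 197
Policy A (C + 28, B − 4):
  C = 52 + 28 = 80
  F = 145 + 80 = 225
Change in F: 225 − 197 = 28

28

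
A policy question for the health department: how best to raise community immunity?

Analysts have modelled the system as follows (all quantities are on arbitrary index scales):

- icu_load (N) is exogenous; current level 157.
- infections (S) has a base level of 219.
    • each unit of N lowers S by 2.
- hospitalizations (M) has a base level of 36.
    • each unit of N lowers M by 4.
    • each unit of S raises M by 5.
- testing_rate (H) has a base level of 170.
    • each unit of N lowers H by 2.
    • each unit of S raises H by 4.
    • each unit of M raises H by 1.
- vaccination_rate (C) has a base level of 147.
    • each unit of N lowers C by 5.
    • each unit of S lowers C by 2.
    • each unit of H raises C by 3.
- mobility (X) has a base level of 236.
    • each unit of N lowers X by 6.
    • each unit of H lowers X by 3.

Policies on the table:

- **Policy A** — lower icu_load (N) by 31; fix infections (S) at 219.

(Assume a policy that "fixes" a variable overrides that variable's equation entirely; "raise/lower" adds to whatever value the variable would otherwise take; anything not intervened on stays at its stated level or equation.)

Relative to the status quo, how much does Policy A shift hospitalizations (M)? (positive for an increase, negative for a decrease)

Baseline:
  N = 157
  S = 219 − 2·157 = -95
  M = 36 − 4·157 + 5·(-95) = -1067
Policy A (N − 31, S := 219):
  N = 157 − 31 = 126
  S = 219
  M = 36 − 4·126 + 5·219 = 627
Change in M: 627 − (-1067) = 1694

1694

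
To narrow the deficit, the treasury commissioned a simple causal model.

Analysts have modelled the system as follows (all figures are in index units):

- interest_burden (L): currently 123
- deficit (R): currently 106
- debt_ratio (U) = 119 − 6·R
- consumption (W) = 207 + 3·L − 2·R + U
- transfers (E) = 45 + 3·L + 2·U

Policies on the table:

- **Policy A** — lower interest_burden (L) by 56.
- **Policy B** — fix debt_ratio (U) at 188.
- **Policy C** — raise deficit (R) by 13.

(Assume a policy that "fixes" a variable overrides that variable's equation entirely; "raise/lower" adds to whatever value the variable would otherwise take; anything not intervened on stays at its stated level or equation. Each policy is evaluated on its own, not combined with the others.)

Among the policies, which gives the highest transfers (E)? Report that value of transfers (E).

Policy A (L − 56):
  L = 123 − 56 = 67
  R = 106
  U = 119 − 6·106 = -517
  E = 45 + 3·67 + 2·(-517) = -788
Policy B (U := 188):
  L = 123
  R = 106
  U = 188
  E = 45 + 3·123 + 2·188 = 790
Policy C (R + 13):
  L = 123
  R = 106 + 13 = 119
  U = 119 − 6·119 = -595
  E = 45 + 3·123 + 2·(-595) = -776
Comparing — Policy A: E=-788, Policy B: E=790, Policy C: E=-776. Highest is 790 (Policy B).

790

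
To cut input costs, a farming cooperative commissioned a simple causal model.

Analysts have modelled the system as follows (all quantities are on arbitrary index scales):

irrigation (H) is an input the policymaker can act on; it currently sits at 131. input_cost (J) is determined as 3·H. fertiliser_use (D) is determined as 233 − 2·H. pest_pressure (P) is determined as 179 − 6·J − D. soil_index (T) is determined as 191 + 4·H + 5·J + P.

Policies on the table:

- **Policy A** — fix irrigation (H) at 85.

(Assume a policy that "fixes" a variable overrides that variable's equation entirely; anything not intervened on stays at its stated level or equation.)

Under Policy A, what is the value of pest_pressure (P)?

-1414

Policy A (H := 85):
  H = 85
  J = 0 + 3·85 = 255
  D = 233 − 2·85 = 63
  P = 179 − 6·255 − 63 = -1414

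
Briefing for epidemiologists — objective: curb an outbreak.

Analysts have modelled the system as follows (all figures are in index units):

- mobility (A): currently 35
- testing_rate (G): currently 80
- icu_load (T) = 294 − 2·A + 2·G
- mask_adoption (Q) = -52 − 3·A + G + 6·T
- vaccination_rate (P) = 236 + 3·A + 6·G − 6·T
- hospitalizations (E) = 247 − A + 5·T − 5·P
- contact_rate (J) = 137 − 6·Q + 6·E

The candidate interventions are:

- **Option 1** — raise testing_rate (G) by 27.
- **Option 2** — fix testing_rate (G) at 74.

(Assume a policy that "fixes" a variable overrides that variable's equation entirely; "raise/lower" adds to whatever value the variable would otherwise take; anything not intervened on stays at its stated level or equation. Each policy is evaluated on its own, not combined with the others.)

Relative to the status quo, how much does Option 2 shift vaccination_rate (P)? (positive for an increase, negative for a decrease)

36

Baseline:
  A = 35
  G = 80
  T = 294 − 2·35 + 2·80 = 384
  P = 236 + 3·35 + 6·80 − 6·384 = -1483
Option 2 (G := 74):
  A = 35
  G = 74
  T = 294 − 2·35 + 2·74 = 372
  P = 236 + 3·35 + 6·74 − 6·372 = -1447
Change in P: -1447 − (-1483) = 36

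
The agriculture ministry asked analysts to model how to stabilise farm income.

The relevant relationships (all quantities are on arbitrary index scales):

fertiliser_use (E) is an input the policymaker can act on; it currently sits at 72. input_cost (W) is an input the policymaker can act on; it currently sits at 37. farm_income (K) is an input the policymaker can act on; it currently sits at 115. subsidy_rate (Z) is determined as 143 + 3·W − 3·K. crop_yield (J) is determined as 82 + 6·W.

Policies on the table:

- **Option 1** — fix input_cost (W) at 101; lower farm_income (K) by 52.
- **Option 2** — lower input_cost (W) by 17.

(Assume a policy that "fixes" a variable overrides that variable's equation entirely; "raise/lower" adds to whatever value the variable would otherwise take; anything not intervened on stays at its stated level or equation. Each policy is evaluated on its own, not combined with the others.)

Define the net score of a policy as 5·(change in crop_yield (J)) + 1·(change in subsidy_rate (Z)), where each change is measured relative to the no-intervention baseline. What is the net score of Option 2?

-561

Baseline:
  W = 37
  K = 115
  Z = 143 + 3·37 − 3·115 = -91
  J = 82 + 6·37 = 304
Option 2 (W − 17):
  W = 37 − 17 = 20
  K = 115
  Z = 143 + 3·20 − 3·115 = -142
  J = 82 + 6·20 = 202
ΔJ = 202 − 304 = -102; ΔZ = -142 − (-91) = -51
Score = 5·(-102) + 1·(-51) = -561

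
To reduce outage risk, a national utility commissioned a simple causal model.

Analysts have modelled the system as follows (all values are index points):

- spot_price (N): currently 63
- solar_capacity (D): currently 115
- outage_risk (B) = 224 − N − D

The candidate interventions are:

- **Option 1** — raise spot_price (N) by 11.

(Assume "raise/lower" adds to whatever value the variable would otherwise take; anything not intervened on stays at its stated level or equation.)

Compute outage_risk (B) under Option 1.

35

Option 1 (N + 11):
  N = 63 + 11 = 74
  D = 115
  B = 224 − 74 − 115 = 35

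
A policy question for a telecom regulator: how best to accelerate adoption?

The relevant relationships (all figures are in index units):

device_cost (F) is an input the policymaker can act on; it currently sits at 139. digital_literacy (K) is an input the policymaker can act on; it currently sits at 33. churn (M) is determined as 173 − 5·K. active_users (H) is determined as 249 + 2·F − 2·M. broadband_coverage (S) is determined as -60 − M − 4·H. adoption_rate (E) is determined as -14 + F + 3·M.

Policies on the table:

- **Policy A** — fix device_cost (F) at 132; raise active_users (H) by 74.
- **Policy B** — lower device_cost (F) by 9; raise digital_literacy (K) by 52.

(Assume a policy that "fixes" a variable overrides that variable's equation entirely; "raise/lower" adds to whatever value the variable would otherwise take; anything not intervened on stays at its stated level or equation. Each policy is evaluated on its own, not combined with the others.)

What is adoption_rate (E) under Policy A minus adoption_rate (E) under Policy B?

Policy A (F := 132, H + 74):
  F = 132
  K = 33
  M = 173 − 5·33 = 8
  E = -14 + 132 + 3·8 = 142
Policy B (F − 9, K + 52):
  F = 139 − 9 = 130
  K = 33 + 52 = 85
  M = 173 − 5·85 = -252
  E = -14 + 130 + 3·(-252) = -640
E: 142 − (-640) = 782

782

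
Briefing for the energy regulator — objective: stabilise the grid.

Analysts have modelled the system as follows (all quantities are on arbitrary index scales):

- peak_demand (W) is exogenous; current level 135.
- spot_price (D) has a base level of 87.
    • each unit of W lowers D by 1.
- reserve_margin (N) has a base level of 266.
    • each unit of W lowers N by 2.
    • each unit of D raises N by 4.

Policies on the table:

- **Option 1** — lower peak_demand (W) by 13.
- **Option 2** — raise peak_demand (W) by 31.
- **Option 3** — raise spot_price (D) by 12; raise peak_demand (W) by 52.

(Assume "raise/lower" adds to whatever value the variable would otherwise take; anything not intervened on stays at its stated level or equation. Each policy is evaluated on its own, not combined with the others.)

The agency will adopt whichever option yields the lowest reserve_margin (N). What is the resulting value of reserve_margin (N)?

-460

Option 1 (W − 13):
  W = 135 − 13 = 122
  D = 87 − 122 = -35
  N = 266 − 2·122 + 4·(-35) = -118
Option 2 (W + 31):
  W = 135 + 31 = 166
  D = 87 − 166 = -79
  N = 266 − 2·166 + 4·(-79) = -382
Option 3 (D + 12, W + 52):
  W = 135 + 52 = 187
  D = 87 − 187 (+12 from intervention) = -88
  N = 266 − 2·187 + 4·(-88) = -460
Comparing — Option 1: N=-118, Option 2: N=-382, Option 3: N=-460. Lowest is -460 (Option 3).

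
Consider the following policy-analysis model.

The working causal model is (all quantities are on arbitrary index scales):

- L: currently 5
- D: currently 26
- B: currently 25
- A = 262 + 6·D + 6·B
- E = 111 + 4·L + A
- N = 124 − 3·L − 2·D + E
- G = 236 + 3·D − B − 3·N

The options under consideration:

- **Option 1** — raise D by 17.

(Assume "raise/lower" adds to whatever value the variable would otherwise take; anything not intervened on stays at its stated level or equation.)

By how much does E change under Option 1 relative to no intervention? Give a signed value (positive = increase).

102

Baseline:
  L = 5
  D = 26
  B = 25
  A = 262 + 6·26 + 6·25 = 568
  E = 111 + 4·5 + 568 = 699
Option 1 (D + 17):
  L = 5
  D = 26 + 17 = 43
  B = 25
  A = 262 + 6·43 + 6·25 = 670
  E = 111 + 4·5 + 670 = 801
Change in E: 801 − 699 = 102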